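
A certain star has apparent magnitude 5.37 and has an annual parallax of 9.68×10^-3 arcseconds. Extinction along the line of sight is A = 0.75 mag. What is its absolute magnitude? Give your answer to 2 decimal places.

d = 1/p = 1/9.68×10^-3″ = 103.3 pc
5 log₁₀(d/10 pc) = 5 log₁₀(103.3) − 5 = 5.071
M = m − 5 log₁₀(d/10) − A = 5.37 − 5.071 − 0.75 = -0.451

M ≈ -0.45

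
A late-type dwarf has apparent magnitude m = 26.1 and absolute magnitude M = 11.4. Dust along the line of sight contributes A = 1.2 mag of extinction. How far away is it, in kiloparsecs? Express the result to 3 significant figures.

m − M = 5 log₁₀(d/10 pc) + A  ⇒  26.1 − (11.4) − 1.2 = 5 log₁₀(d/10)
13.500 = 5 log₁₀(d/10)
log₁₀ d = (m − M − A)/5 + 1 = 3.7000
d = 10^3.7000 = 5012 pc
= 5.012 kpc

d ≈ 5.01 kpc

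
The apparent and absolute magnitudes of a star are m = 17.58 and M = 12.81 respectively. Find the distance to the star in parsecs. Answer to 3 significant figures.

d ≈ 89.9 pc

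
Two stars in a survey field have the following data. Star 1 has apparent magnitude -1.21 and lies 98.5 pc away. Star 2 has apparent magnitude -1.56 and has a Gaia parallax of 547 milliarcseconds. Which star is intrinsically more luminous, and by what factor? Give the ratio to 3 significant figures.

Star 1 is more luminous, by a factor of 2100.

Star 1: M = m − 5 log₁₀ d + 5 = -1.21 − 5·1.9934 + 5 = -6.177
Star 2: p = 547 mas = 0.547″ → d = 1/p = 1.828 pc
Star 2: M = m − 5 log₁₀ d + 5 = -1.56 − 5·0.2620 + 5 = 2.130
ΔM = M_1 − M_2 = -6.177 − (2.130) = -8.307; smaller M is more luminous → Star 1.
L ratio = 10^(0.4 |ΔM|) = 10^3.323 = 2103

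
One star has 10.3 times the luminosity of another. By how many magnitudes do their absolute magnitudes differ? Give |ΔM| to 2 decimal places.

|ΔM| ≈ 2.53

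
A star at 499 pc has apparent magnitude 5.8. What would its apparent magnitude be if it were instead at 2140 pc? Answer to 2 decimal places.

Flux ∝ 1/d², so Δm = 5 log₁₀(d₂/d₁) = 5 log₁₀(2140/499) = 3.162
m₂ = m₁ + Δm = 5.8 + (3.162) = 8.962

m ≈ 8.96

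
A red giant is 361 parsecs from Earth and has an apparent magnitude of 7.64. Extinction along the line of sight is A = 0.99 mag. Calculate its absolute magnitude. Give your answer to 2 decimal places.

M ≈ -1.14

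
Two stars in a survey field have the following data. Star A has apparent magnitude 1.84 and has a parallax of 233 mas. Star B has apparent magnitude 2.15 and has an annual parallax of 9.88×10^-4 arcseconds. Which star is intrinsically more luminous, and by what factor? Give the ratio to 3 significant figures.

Star A: p = 233 mas = 0.233″ → d = 1/p = 4.292 pc
Star A: M = m − 5 log₁₀ d + 5 = 1.84 − 5·0.6326 + 5 = 3.677
Star B: d = 1/p = 1/9.88×10^-4″ = 1012 pc
Star B: M = m − 5 log₁₀ d + 5 = 2.15 − 5·3.0052 + 5 = -7.876
ΔM = M_A − M_B = 3.677 − (-7.876) = 11.553; smaller M is more luminous → Star B.
L ratio = 10^(0.4 |ΔM|) = 10^4.621 = 41800

Star B is more luminous, by a factor of 41800.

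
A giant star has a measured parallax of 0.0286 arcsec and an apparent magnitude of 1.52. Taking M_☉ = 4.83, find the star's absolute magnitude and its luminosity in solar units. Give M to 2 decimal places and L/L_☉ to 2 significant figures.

d = 1/p = 1/0.0286″ = 34.97 pc
M = m − 5 log₁₀ d + 5 = 1.52 − 5·1.5436 + 5 = -1.198
M − M_☉ = -1.198 − 4.83 = -6.028
L/L_☉ = 10^(−0.4 × -6.028) = 257.8

M ≈ -1.20; L/L_☉ ≈ 260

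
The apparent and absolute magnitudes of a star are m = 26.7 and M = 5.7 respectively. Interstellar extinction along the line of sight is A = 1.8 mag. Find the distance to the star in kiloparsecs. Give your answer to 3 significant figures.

m − M = 5 log₁₀(d/10 pc) + A  ⇒  26.7 − (5.7) − 1.8 = 5 log₁₀(d/10)
19.200 = 5 log₁₀(d/10)
log₁₀ d = (m − M − A)/5 + 1 = 4.8400
d = 10^4.8400 = 69180 pc
= 69.18 kpc

d ≈ 69.2 kpc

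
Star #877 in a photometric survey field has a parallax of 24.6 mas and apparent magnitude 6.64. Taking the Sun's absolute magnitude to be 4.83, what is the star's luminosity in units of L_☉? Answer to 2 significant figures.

L/L_☉ ≈ 3.1

d = 1/p = 1000/24.6 mas = 40.65 pc
M = m − 5 log₁₀ d + 5 = 6.64 − 5·1.6091 + 5 = 3.595
M − M_☉ = 3.595 − 4.83 = -1.235
L/L_☉ = 10^(−0.4 × -1.235) = 3.120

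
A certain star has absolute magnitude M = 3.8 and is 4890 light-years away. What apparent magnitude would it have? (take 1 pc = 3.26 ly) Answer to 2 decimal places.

m ≈ 14.68

d = 4890 ly / 3.26 = 1500 pc
m = M + 5 log₁₀ d − 5 = 3.8 + 5·3.1761 − 5 = 14.680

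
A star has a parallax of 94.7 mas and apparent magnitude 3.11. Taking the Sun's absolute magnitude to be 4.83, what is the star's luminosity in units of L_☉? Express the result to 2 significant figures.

d = 1/p = 1000/94.7 mas = 10.56 pc
M = m − 5 log₁₀ d + 5 = 3.11 − 5·1.0237 + 5 = 2.992
M − M_☉ = 2.992 − 4.83 = -1.838
L/L_☉ = 10^(−0.4 × -1.838) = 5.436

L/L_☉ ≈ 5.4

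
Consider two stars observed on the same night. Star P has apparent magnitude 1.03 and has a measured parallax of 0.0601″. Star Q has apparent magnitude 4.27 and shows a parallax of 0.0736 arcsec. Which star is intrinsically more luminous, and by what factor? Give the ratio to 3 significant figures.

Star P is more luminous, by a factor of 29.6.

Star P: d = 1/p = 1/0.0601″ = 16.64 pc
Star P: M = m − 5 log₁₀ d + 5 = 1.03 − 5·1.2211 + 5 = -0.076
Star Q: d = 1/p = 1/0.0736″ = 13.59 pc
Star Q: M = m − 5 log₁₀ d + 5 = 4.27 − 5·1.1331 + 5 = 3.604
ΔM = M_P − M_Q = -0.076 − (3.604) = -3.680; smaller M is more luminous → Star P.
L ratio = 10^(0.4 |ΔM|) = 10^1.472 = 29.65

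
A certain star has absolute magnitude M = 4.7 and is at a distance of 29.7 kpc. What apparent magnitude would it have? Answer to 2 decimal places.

m ≈ 22.06

d = 29.7 kpc = 29700 pc
m = M + 5 log₁₀ d − 5 = 4.7 + 5·4.4728 − 5 = 22.064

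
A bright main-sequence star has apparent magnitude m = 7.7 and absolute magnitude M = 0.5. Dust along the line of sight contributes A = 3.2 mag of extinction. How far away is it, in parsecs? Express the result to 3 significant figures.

d ≈ 63.1 pc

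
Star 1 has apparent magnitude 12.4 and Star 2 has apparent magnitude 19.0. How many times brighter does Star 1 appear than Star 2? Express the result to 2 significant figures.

440

Δm = 12.4 − (19.0) = -6.6
Flux ratio = 10^(−0.4 Δm) = 10^(−0.4 × -6.6) = 10^2.640 = 436.5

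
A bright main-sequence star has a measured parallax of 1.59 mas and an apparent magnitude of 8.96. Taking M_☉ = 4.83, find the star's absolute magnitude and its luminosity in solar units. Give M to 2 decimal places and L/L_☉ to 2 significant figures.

d = 1/p = 1000/1.59 mas = 628.9 pc
M = m − 5 log₁₀ d + 5 = 8.96 − 5·2.7986 + 5 = -0.033
M − M_☉ = -0.033 − 4.83 = -4.863
L/L_☉ = 10^(−0.4 × -4.863) = 88.15

M ≈ -0.03; L/L_☉ ≈ 88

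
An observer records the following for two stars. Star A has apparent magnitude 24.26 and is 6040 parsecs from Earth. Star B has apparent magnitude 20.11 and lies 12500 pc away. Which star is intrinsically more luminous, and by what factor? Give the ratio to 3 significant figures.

Star A: M = m − 5 log₁₀ d + 5 = 24.26 − 5·3.7810 + 5 = 10.355
Star B: M = m − 5 log₁₀ d + 5 = 20.11 − 5·4.0969 + 5 = 4.625
ΔM = M_A − M_B = 10.355 − (4.625) = 5.729; smaller M is more luminous → Star B.
L ratio = 10^(0.4 |ΔM|) = 10^2.292 = 195.8

Star B is more luminous, by a factor of 196.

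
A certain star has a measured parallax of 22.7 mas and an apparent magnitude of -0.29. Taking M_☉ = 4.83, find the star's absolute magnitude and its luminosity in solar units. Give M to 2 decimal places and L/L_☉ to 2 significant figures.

M ≈ -3.51; L/L_☉ ≈ 2200

d = 1/p = 1000/22.7 mas = 44.05 pc
M = m − 5 log₁₀ d + 5 = -0.29 − 5·1.6440 + 5 = -3.510
M − M_☉ = -3.510 − 4.83 = -8.340
L/L_☉ = 10^(−0.4 × -8.340) = 2167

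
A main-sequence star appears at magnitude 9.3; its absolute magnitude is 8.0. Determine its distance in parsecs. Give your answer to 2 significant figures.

Distance modulus: m − M = 9.3 − (8.0) = 1.300
m − M = 5 log₁₀ d − 5
log₁₀ d = (m − M)/5 + 1 = 1.2600
d = 10^1.2600 = 18.20 pc

d ≈ 18 pc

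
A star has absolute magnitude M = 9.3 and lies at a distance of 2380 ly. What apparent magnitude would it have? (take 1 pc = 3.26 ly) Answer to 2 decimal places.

m ≈ 18.62

d = 2380 ly / 3.26 = 730.1 pc
m = M + 5 log₁₀ d − 5 = 9.3 + 5·2.8634 − 5 = 18.617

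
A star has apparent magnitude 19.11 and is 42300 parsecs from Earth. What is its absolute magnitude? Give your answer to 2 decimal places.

M ≈ 0.98

5 log₁₀(d/10 pc) = 5 log₁₀(42300) − 5 = 18.132
M = m − 5 log₁₀(d/10) = 19.11 − 18.132 = 0.978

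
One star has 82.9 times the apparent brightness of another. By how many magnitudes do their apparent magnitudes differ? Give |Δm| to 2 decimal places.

|Δm| ≈ 4.80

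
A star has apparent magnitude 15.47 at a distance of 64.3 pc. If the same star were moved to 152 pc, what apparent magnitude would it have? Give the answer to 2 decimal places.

m ≈ 17.34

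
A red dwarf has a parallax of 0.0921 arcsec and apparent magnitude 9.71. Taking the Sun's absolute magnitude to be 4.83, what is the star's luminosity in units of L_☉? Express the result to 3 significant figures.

d = 1/p = 1/0.0921″ = 10.86 pc
M = m − 5 log₁₀ d + 5 = 9.71 − 5·1.0357 + 5 = 9.531
M − M_☉ = 9.531 − 4.83 = 4.701
L/L_☉ = 10^(−0.4 × 4.701) = 0.01317

L/L_☉ ≈ 0.0132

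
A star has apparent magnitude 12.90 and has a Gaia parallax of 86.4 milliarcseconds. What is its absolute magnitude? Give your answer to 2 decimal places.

p = 86.4 mas = 0.0864″ → d = 1/p = 11.57 pc
5 log₁₀(d/10 pc) = 5 log₁₀(11.57) − 5 = 0.317
M = m − 5 log₁₀(d/10) = 12.90 − 0.317 = 12.583

M ≈ 12.58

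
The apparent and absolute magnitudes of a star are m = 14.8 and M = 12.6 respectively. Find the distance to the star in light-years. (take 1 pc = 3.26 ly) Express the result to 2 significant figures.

d ≈ 90 ly

Distance modulus: m − M = 14.8 − (12.6) = 2.200
m − M = 5 log₁₀ d − 5
log₁₀ d = (m − M)/5 + 1 = 1.4400
d = 10^1.4400 = 27.54 pc
= 89.79 ly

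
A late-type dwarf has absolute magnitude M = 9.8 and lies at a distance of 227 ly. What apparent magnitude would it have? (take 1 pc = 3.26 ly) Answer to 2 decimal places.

m ≈ 14.01

d = 227 ly / 3.26 = 69.63 pc
m = M + 5 log₁₀ d − 5 = 9.8 + 5·1.8428 − 5 = 14.014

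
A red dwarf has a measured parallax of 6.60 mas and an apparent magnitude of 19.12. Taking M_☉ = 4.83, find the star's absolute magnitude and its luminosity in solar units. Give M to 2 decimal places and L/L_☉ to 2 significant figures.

M ≈ 13.22; L/L_☉ ≈ 4.4×10^-4

d = 1/p = 1000/6.60 mas = 151.5 pc
M = m − 5 log₁₀ d + 5 = 19.12 − 5·2.1805 + 5 = 13.218
M − M_☉ = 13.218 − 4.83 = 8.388
L/L_☉ = 10^(−0.4 × 8.388) = 4.415×10^-4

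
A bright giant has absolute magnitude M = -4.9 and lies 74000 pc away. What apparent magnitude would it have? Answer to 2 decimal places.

m = M + 5 log₁₀ d − 5 = -4.9 + 5·4.8692 − 5 = 14.446

m ≈ 14.45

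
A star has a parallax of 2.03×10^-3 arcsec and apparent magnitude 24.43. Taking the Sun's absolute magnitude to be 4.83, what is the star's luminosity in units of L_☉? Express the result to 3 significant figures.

L/L_☉ ≈ 3.51×10^-5

d = 1/p = 1/2.03×10^-3″ = 492.6 pc
M = m − 5 log₁₀ d + 5 = 24.43 − 5·2.6925 + 5 = 15.967
M − M_☉ = 15.967 − 4.83 = 11.137
L/L_☉ = 10^(−0.4 × 11.137) = 3.508×10^-5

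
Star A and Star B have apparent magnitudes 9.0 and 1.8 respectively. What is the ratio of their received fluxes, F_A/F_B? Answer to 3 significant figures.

Δm = 9.0 − (1.8) = 7.2
Flux ratio = 10^(−0.4 Δm) = 10^(−0.4 × 7.2) = 10^-2.880 = 1.318×10^-3

F_A/F_B ≈ 1.32×10^-3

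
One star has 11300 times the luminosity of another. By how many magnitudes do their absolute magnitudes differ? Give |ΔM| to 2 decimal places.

Pogson: ΔM = −2.5 log₁₀(ratio) = −2.5 log₁₀(11300) = −2.5 × 4.0531 = -10.133

|ΔM| ≈ 10.13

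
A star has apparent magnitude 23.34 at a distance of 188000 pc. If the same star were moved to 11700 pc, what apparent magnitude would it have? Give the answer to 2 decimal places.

Flux ∝ 1/d², so Δm = 5 log₁₀(d₂/d₁) = 5 log₁₀(11700/188000) = -6.030
m₂ = m₁ + Δm = 23.34 + (-6.030) = 17.310

m ≈ 17.31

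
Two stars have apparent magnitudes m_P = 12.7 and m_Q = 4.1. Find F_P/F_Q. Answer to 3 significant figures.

F_P/F_Q ≈ 3.63×10^-4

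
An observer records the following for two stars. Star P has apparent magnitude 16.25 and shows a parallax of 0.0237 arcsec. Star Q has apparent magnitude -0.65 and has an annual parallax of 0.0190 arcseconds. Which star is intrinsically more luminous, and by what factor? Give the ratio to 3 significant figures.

Star P: d = 1/p = 1/0.0237″ = 42.19 pc
Star P: M = m − 5 log₁₀ d + 5 = 16.25 − 5·1.6253 + 5 = 13.124
Star Q: d = 1/p = 1/0.0190″ = 52.63 pc
Star Q: M = m − 5 log₁₀ d + 5 = -0.65 − 5·1.7212 + 5 = -4.256
ΔM = M_P − M_Q = 13.124 − (-4.256) = 17.380; smaller M is more luminous → Star Q.
L ratio = 10^(0.4 |ΔM|) = 10^6.952 = 8.953×10^6

Star Q is more luminous, by a factor of 8.95×10^6.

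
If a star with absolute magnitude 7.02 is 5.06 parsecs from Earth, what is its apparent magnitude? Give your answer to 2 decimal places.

m ≈ 5.54

m = M + 5 log₁₀ d − 5 = 7.02 + 5·0.7042 − 5 = 5.541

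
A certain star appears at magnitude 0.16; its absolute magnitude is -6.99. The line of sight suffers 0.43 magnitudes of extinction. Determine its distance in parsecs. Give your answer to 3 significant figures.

d ≈ 221 pc

m − M = 5 log₁₀(d/10 pc) + A  ⇒  0.16 − (-6.99) − 0.43 = 5 log₁₀(d/10)
6.720 = 5 log₁₀(d/10)
log₁₀ d = (m − M − A)/5 + 1 = 2.3440
d = 10^2.3440 = 220.8 pc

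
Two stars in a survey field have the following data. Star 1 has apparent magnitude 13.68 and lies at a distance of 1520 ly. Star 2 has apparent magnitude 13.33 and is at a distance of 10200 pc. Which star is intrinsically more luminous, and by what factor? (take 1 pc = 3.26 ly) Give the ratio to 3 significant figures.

Star 2 is more luminous, by a factor of 661.

Star 1: d = 1520 ly / 3.26 = 466.3 pc
Star 1: M = m − 5 log₁₀ d + 5 = 13.68 − 5·2.6686 + 5 = 5.337
Star 2: M = m − 5 log₁₀ d + 5 = 13.33 − 5·4.0086 + 5 = -1.713
ΔM = M_1 − M_2 = 5.337 − (-1.713) = 7.050; smaller M is more luminous → Star 2.
L ratio = 10^(0.4 |ΔM|) = 10^2.820 = 660.6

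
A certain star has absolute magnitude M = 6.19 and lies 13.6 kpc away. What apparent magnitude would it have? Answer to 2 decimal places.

d = 13.6 kpc = 13600 pc
m = M + 5 log₁₀ d − 5 = 6.19 + 5·4.1335 − 5 = 21.858

m ≈ 21.86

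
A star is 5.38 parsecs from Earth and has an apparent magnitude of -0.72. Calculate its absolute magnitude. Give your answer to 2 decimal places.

5 log₁₀(d/10 pc) = 5 log₁₀(5.380) − 5 = -1.346
M = m − 5 log₁₀(d/10) = -0.72 + 1.346 = 0.626

M ≈ 0.63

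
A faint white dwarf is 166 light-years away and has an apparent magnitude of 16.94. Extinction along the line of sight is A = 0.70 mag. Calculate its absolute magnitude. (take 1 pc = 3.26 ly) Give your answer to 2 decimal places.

M ≈ 12.71

d = 166 ly / 3.26 = 50.92 pc
5 log₁₀(d/10 pc) = 5 log₁₀(50.92) − 5 = 3.534
M = m − 5 log₁₀(d/10) − A = 16.94 − 3.534 − 0.70 = 12.706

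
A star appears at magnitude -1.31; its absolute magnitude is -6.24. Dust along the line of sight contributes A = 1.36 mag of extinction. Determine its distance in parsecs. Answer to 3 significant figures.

m − M = 5 log₁₀(d/10 pc) + A  ⇒  -1.31 − (-6.24) − 1.36 = 5 log₁₀(d/10)
3.570 = 5 log₁₀(d/10)
log₁₀ d = (m − M − A)/5 + 1 = 1.7140
d = 10^1.7140 = 51.76 pc

d ≈ 51.8 pc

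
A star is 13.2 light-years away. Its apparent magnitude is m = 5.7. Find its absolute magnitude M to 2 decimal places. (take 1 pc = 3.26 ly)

M ≈ 7.66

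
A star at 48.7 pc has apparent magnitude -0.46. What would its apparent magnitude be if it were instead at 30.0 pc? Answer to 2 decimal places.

Flux ∝ 1/d², so Δm = 5 log₁₀(d₂/d₁) = 5 log₁₀(30.0/48.7) = -1.052
m₂ = m₁ + Δm = -0.46 + (-1.052) = -1.512

m ≈ -1.51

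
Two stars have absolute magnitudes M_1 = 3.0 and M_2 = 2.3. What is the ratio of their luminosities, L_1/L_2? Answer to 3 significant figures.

L_1/L_2 ≈ 0.525

ΔM = M_1 − M_2 = 0.7
L_1/L_2 = 10^(−0.4 ΔM) = 10^-0.280 = 0.5248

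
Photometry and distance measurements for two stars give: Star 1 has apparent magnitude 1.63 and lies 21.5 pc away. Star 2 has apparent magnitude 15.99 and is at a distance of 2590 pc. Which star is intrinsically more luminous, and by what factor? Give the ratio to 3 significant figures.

Star 1: M = m − 5 log₁₀ d + 5 = 1.63 − 5·1.3324 + 5 = -0.032
Star 2: M = m − 5 log₁₀ d + 5 = 15.99 − 5·3.4133 + 5 = 3.924
ΔM = M_1 − M_2 = -0.032 − (3.924) = -3.956; smaller M is more luminous → Star 1.
L ratio = 10^(0.4 |ΔM|) = 10^1.582 = 38.22

Star 1 is more luminous, by a factor of 38.2.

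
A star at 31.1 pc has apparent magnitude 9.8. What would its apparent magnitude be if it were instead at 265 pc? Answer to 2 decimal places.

Flux ∝ 1/d², so Δm = 5 log₁₀(d₂/d₁) = 5 log₁₀(265/31.1) = 4.652
m₂ = m₁ + Δm = 9.8 + (4.652) = 14.452

m ≈ 14.45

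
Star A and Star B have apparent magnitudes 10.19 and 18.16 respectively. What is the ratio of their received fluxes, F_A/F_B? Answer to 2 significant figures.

F_A/F_B ≈ 1500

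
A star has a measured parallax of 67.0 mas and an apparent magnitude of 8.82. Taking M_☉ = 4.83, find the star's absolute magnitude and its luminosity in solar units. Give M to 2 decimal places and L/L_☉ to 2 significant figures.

M ≈ 7.95; L/L_☉ ≈ 0.056

d = 1/p = 1000/67.0 mas = 14.93 pc
M = m − 5 log₁₀ d + 5 = 8.82 − 5·1.1739 + 5 = 7.950
M − M_☉ = 7.950 − 4.83 = 3.120
L/L_☉ = 10^(−0.4 × 3.120) = 0.05647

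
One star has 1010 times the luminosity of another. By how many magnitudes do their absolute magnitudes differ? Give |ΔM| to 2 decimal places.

Pogson: ΔM = −2.5 log₁₀(ratio) = −2.5 log₁₀(1010) = −2.5 × 3.0043 = -7.511

|ΔM| ≈ 7.51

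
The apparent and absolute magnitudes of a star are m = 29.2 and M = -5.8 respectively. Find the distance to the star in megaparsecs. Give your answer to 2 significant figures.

d ≈ 100 Mpc

μ = m − M = 35.000
m − M = 5 log₁₀ d − 5
log₁₀ d = (m − M)/5 + 1 = 8.0000
d = 10^8.0000 = 1.000×10^8 pc
= 100.0 Mpc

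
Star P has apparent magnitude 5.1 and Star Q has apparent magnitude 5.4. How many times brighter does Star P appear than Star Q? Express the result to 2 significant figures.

Magnitude difference = -0.3
Flux ratio = 10^(−0.4 Δm) = 10^(−0.4 × -0.3) = 10^0.120 = 1.318

1.3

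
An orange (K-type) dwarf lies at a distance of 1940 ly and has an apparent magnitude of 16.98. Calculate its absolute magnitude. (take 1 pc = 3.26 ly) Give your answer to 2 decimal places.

M ≈ 8.11

d = 1940 ly / 3.26 = 595.1 pc
5 log₁₀(d/10 pc) = 5 log₁₀(595.1) − 5 = 8.873
M = m − 5 log₁₀(d/10) = 16.98 − 8.873 = 8.107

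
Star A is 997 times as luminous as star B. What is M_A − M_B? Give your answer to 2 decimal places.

Pogson: ΔM = −2.5 log₁₀(ratio) = −2.5 log₁₀(997) = −2.5 × 2.9987 = -7.497
Star A is brighter, so it has the smaller magnitude: the difference is negative.

M_A − M_B ≈ -7.50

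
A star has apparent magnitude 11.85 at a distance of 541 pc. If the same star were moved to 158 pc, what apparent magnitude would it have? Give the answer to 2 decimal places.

m ≈ 9.18

Flux ∝ 1/d², so Δm = 5 log₁₀(d₂/d₁) = 5 log₁₀(158/541) = -2.673
m₂ = m₁ + Δm = 11.85 + (-2.673) = 9.177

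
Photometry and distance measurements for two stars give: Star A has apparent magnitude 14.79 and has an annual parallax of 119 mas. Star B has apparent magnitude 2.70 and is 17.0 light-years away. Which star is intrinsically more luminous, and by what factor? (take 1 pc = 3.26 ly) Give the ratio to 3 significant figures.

Star B is more luminous, by a factor of 26400.

Star A: p = 119 mas = 0.119″ → d = 1/p = 8.403 pc
Star A: M = m − 5 log₁₀ d + 5 = 14.79 − 5·0.9245 + 5 = 15.168
Star B: d = 17.0 ly / 3.26 = 5.215 pc
Star B: M = m − 5 log₁₀ d + 5 = 2.70 − 5·0.7172 + 5 = 4.114
ΔM = M_A − M_B = 15.168 − (4.114) = 11.054; smaller M is more luminous → Star B.
L ratio = 10^(0.4 |ΔM|) = 10^4.422 = 26400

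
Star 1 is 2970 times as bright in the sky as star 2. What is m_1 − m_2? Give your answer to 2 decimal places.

m_1 − m_2 ≈ -8.68

Pogson: Δm = −2.5 log₁₀(ratio) = −2.5 log₁₀(2970) = −2.5 × 3.4728 = -8.682
Star 1 is brighter, so it has the smaller magnitude: the difference is negative.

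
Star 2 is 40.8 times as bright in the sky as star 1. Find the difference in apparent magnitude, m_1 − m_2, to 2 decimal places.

m_1 − m_2 ≈ 4.03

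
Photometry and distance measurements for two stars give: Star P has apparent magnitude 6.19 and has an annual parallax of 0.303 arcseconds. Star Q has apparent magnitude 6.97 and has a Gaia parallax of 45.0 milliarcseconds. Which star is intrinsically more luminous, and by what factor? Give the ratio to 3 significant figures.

Star P: d = 1/p = 1/0.303″ = 3.300 pc
Star P: M = m − 5 log₁₀ d + 5 = 6.19 − 5·0.5186 + 5 = 8.597
Star Q: p = 45.0 mas = 0.0450″ → d = 1/p = 22.22 pc
Star Q: M = m − 5 log₁₀ d + 5 = 6.97 − 5·1.3468 + 5 = 5.236
ΔM = M_P − M_Q = 8.597 − (5.236) = 3.361; smaller M is more luminous → Star Q.
L ratio = 10^(0.4 |ΔM|) = 10^1.344 = 22.10

Star Q is more luminous, by a factor of 22.1.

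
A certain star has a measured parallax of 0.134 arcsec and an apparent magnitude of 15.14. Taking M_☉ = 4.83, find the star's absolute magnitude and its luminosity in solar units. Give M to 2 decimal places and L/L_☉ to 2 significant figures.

M ≈ 15.78; L/L_☉ ≈ 4.2×10^-5

d = 1/p = 1/0.134″ = 7.463 pc
M = m − 5 log₁₀ d + 5 = 15.14 − 5·0.8729 + 5 = 15.776
M − M_☉ = 15.776 − 4.83 = 10.946
L/L_☉ = 10^(−0.4 × 10.946) = 4.186×10^-5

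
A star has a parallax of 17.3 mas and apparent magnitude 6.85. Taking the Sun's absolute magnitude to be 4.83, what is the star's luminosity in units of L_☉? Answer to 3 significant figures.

L/L_☉ ≈ 5.20

d = 1/p = 1000/17.3 mas = 57.80 pc
M = m − 5 log₁₀ d + 5 = 6.85 − 5·1.7620 + 5 = 3.040
M − M_☉ = 3.040 − 4.83 = -1.790
L/L_☉ = 10^(−0.4 × -1.790) = 5.199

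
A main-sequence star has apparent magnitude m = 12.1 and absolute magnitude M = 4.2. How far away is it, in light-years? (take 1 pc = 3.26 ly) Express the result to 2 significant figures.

d ≈ 1200 ly

Distance modulus: m − M = 12.1 − (4.2) = 7.900
m − M = 5 log₁₀ d − 5
log₁₀ d = (m − M)/5 + 1 = 2.5800
d = 10^2.5800 = 380.2 pc
= 1239 ly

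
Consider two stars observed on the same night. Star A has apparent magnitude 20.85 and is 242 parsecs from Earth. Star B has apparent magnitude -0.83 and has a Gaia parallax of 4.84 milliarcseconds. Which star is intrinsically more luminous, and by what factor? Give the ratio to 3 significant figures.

Star B is more luminous, by a factor of 3.43×10^8.

Star A: M = m − 5 log₁₀ d + 5 = 20.85 − 5·2.3838 + 5 = 13.931
Star B: p = 4.84 mas = 4.84×10^-3″ → d = 1/p = 206.6 pc
Star B: M = m − 5 log₁₀ d + 5 = -0.83 − 5·2.3152 + 5 = -7.406
ΔM = M_A − M_B = 13.931 − (-7.406) = 21.337; smaller M is more luminous → Star B.
L ratio = 10^(0.4 |ΔM|) = 10^8.535 = 3.425×10^8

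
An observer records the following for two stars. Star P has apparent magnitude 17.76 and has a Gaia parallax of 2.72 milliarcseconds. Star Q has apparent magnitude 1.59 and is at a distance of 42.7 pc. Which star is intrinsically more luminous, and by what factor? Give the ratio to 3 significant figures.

Star Q is more luminous, by a factor of 39600.

Star P: p = 2.72 mas = 2.72×10^-3″ → d = 1/p = 367.6 pc
Star P: M = m − 5 log₁₀ d + 5 = 17.76 − 5·2.5654 + 5 = 9.933
Star Q: M = m − 5 log₁₀ d + 5 = 1.59 − 5·1.6304 + 5 = -1.562
ΔM = M_P − M_Q = 9.933 − (-1.562) = 11.495; smaller M is more luminous → Star Q.
L ratio = 10^(0.4 |ΔM|) = 10^4.598 = 39630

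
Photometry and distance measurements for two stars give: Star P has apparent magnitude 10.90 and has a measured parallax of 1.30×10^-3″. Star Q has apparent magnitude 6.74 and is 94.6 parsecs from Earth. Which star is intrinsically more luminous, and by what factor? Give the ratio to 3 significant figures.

Star P is more luminous, by a factor of 1.43.

Star P: d = 1/p = 1/1.30×10^-3″ = 769.2 pc
Star P: M = m − 5 log₁₀ d + 5 = 10.90 − 5·2.8861 + 5 = 1.470
Star Q: M = m − 5 log₁₀ d + 5 = 6.74 − 5·1.9759 + 5 = 1.861
ΔM = M_P − M_Q = 1.470 − (1.861) = -0.391; smaller M is more luminous → Star P.
L ratio = 10^(0.4 |ΔM|) = 10^0.156 = 1.433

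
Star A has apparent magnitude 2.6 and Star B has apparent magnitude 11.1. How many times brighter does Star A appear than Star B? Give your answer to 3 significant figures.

2510

Δm = 2.6 − (11.1) = -8.5
Flux ratio = 10^(−0.4 Δm) = 10^(−0.4 × -8.5) = 10^3.400 = 2512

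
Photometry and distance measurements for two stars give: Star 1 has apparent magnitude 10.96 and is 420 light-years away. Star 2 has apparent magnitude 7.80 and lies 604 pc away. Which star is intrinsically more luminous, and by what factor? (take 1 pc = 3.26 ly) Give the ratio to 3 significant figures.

Star 2 is more luminous, by a factor of 404.

Star 1: d = 420 ly / 3.26 = 128.8 pc
Star 1: M = m − 5 log₁₀ d + 5 = 10.96 − 5·2.1100 + 5 = 5.410
Star 2: M = m − 5 log₁₀ d + 5 = 7.80 − 5·2.7810 + 5 = -1.105
ΔM = M_1 − M_2 = 5.410 − (-1.105) = 6.515; smaller M is more luminous → Star 2.
L ratio = 10^(0.4 |ΔM|) = 10^2.606 = 403.7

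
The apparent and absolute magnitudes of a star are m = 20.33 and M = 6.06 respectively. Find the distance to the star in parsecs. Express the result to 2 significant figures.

d ≈ 7100 pc

Distance modulus: m − M = 20.33 − (6.06) = 14.270
m − M = 5 log₁₀ d − 5
log₁₀ d = (m − M)/5 + 1 = 3.8540
d = 10^3.8540 = 7145 pc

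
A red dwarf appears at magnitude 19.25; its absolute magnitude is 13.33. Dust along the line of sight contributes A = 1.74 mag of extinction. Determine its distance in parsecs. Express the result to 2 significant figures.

d ≈ 69 pc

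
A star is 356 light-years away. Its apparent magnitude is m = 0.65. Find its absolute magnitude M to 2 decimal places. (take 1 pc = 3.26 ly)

M ≈ -4.54

d = 356 ly / 3.26 = 109.2 pc
5 log₁₀(d/10 pc) = 5 log₁₀(109.2) − 5 = 5.191
M = m − 5 log₁₀(d/10) = 0.65 − 5.191 = -4.541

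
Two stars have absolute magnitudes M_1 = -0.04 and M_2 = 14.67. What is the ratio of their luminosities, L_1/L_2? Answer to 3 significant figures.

L_1/L_2 ≈ 766000

ΔM = M_1 − M_2 = -14.71
L_1/L_2 = 10^(−0.4 ΔM) = 10^5.884 = 765600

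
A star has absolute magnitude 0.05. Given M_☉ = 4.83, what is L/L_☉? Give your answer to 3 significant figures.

L/L_☉ ≈ 81.7

M − M_☉ = 0.05 − 4.83 = -4.780
L/L_☉ = 10^(−0.4 (M − M_☉)) = 10^1.912 = 81.66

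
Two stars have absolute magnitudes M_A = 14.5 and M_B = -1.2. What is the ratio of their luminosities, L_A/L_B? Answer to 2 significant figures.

L_A/L_B ≈ 5.2×10^-7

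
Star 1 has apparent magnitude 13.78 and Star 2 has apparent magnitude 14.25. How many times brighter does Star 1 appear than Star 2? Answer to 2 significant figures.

1.5

Magnitude difference = -0.47
Flux ratio = 10^(−0.4 Δm) = 10^(−0.4 × -0.47) = 10^0.188 = 1.542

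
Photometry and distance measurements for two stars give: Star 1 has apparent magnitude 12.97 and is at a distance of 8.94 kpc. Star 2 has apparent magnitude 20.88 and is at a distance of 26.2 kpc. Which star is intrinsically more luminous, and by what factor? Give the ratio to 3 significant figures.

Star 1: d = 8.94 kpc = 8940 pc
Star 1: M = m − 5 log₁₀ d + 5 = 12.97 − 5·3.9513 + 5 = -1.787
Star 2: d = 26.2 kpc = 26200 pc
Star 2: M = m − 5 log₁₀ d + 5 = 20.88 − 5·4.4183 + 5 = 3.788
ΔM = M_1 − M_2 = -1.787 − (3.788) = -5.575; smaller M is more luminous → Star 1.
L ratio = 10^(0.4 |ΔM|) = 10^2.230 = 169.9

Star 1 is more luminous, by a factor of 170.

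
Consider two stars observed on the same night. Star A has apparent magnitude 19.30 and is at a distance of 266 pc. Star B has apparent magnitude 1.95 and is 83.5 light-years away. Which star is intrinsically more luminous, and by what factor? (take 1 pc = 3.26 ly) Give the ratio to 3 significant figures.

Star A: M = m − 5 log₁₀ d + 5 = 19.30 − 5·2.4249 + 5 = 12.176
Star B: d = 83.5 ly / 3.26 = 25.61 pc
Star B: M = m − 5 log₁₀ d + 5 = 1.95 − 5·1.4085 + 5 = -0.092
ΔM = M_A − M_B = 12.176 − (-0.092) = 12.268; smaller M is more luminous → Star B.
L ratio = 10^(0.4 |ΔM|) = 10^4.907 = 80760

Star B is more luminous, by a factor of 80800.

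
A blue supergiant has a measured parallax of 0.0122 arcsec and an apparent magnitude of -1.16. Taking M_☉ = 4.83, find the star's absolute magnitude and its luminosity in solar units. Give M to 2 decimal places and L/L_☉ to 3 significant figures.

d = 1/p = 1/0.0122″ = 81.97 pc
M = m − 5 log₁₀ d + 5 = -1.16 − 5·1.9136 + 5 = -5.728
M − M_☉ = -5.728 − 4.83 = -10.558
L/L_☉ = 10^(−0.4 × -10.558) = 16720

M ≈ -5.73; L/L_☉ ≈ 16700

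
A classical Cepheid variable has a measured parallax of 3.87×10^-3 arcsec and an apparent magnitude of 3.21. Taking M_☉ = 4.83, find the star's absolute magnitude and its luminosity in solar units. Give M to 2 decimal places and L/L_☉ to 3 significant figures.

d = 1/p = 1/3.87×10^-3″ = 258.4 pc
M = m − 5 log₁₀ d + 5 = 3.21 − 5·2.4123 + 5 = -3.851
M − M_☉ = -3.851 − 4.83 = -8.681
L/L_☉ = 10^(−0.4 × -8.681) = 2969

M ≈ -3.85; L/L_☉ ≈ 2970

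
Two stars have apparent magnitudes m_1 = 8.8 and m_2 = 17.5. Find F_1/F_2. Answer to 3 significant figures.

F_1/F_2 ≈ 3020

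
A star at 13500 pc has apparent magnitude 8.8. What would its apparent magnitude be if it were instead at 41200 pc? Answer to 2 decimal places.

m ≈ 11.22

Flux ∝ 1/d², so Δm = 5 log₁₀(d₂/d₁) = 5 log₁₀(41200/13500) = 2.423
m₂ = m₁ + Δm = 8.8 + (2.423) = 11.223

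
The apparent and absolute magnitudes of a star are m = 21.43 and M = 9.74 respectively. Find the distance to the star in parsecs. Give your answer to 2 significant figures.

d ≈ 2200 pc

μ = m − M = 11.690
m − M = 5 log₁₀ d − 5
log₁₀ d = (m − M)/5 + 1 = 3.3380
d = 10^3.3380 = 2178 pc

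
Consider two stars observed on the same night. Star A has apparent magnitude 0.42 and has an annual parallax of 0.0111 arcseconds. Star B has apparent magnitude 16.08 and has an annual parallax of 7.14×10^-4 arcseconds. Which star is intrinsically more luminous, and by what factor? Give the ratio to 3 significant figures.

Star A is more luminous, by a factor of 7600.

Star A: d = 1/p = 1/0.0111″ = 90.09 pc
Star A: M = m − 5 log₁₀ d + 5 = 0.42 − 5·1.9547 + 5 = -4.353
Star B: d = 1/p = 1/7.14×10^-4″ = 1401 pc
Star B: M = m − 5 log₁₀ d + 5 = 16.08 − 5·3.1463 + 5 = 5.348
ΔM = M_A − M_B = -4.353 − (5.348) = -9.702; smaller M is more luminous → Star A.
L ratio = 10^(0.4 |ΔM|) = 10^3.881 = 7599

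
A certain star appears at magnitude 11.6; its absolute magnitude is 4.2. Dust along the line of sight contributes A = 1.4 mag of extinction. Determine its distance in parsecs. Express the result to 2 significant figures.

m − M = 5 log₁₀(d/10 pc) + A  ⇒  11.6 − (4.2) − 1.4 = 5 log₁₀(d/10)
6.000 = 5 log₁₀(d/10)
log₁₀ d = (m − M − A)/5 + 1 = 2.2000
d = 10^2.2000 = 158.5 pc

d ≈ 160 pc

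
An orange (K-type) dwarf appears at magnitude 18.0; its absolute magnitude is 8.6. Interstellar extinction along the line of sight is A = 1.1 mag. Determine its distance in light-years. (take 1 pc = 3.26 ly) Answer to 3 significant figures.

d ≈ 1490 ly

m − M = 5 log₁₀(d/10 pc) + A  ⇒  18.0 − (8.6) − 1.1 = 5 log₁₀(d/10)
8.300 = 5 log₁₀(d/10)
log₁₀ d = (m − M − A)/5 + 1 = 2.6600
d = 10^2.6600 = 457.1 pc
= 1490 ly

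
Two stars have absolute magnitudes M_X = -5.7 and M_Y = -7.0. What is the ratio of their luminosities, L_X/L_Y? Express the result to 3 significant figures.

ΔM = M_X − M_Y = 1.3
L_X/L_Y = 10^(−0.4 ΔM) = 10^-0.520 = 0.3020

L_X/L_Y ≈ 0.302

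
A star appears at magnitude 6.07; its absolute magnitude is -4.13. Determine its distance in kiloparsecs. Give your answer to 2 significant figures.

μ = m − M = 10.200
m − M = 5 log₁₀ d − 5
log₁₀ d = (m − M)/5 + 1 = 3.0400
d = 10^3.0400 = 1096 pc
= 1.096 kpc

d ≈ 1.1 kpc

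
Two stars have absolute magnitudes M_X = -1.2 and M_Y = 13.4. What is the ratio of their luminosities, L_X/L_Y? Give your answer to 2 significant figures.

ΔM = M_X − M_Y = -14.6
L_X/L_Y = 10^(−0.4 ΔM) = 10^5.840 = 691800

L_X/L_Y ≈ 690000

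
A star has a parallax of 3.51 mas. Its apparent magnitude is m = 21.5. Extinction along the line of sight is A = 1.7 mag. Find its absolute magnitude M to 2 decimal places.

M ≈ 12.53

p = 3.51 mas = 3.51×10^-3″ → d = 1/p = 284.9 pc
5 log₁₀(d/10 pc) = 5 log₁₀(284.9) − 5 = 7.273
M = m − 5 log₁₀(d/10) − A = 21.5 − 7.273 − 1.7 = 12.527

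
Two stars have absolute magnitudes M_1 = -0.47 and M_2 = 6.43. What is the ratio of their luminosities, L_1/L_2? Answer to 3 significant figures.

ΔM = M_1 − M_2 = -6.90
L_1/L_2 = 10^(−0.4 ΔM) = 10^2.760 = 575.4

L_1/L_2 ≈ 575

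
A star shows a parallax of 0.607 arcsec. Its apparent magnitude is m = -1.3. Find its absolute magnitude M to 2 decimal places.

M ≈ 2.62

d = 1/p = 1/0.607″ = 1.647 pc
5 log₁₀(d/10 pc) = 5 log₁₀(1.647) − 5 = -3.916
M = m − 5 log₁₀(d/10) = -1.3 + 3.916 = 2.616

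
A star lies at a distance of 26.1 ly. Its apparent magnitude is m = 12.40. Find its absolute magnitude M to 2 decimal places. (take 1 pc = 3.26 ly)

M ≈ 12.88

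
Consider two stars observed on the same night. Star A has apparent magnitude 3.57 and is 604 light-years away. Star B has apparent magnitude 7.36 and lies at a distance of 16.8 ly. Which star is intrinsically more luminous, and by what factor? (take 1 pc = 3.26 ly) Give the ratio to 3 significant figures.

Star A is more luminous, by a factor of 42400.

Star A: d = 604 ly / 3.26 = 185.3 pc
Star A: M = m − 5 log₁₀ d + 5 = 3.57 − 5·2.2678 + 5 = -2.769
Star B: d = 16.8 ly / 3.26 = 5.153 pc
Star B: M = m − 5 log₁₀ d + 5 = 7.36 − 5·0.7121 + 5 = 8.800
ΔM = M_A − M_B = -2.769 − (8.800) = -11.569; smaller M is more luminous → Star A.
L ratio = 10^(0.4 |ΔM|) = 10^4.627 = 42410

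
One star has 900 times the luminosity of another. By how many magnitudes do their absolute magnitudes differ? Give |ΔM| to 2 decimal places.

Pogson: ΔM = −2.5 log₁₀(ratio) = −2.5 log₁₀(900) = −2.5 × 2.9542 = -7.386

|ΔM| ≈ 7.39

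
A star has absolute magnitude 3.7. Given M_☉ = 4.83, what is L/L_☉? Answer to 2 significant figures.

M − M_☉ = 3.7 − 4.83 = -1.130
L/L_☉ = 10^(−0.4 (M − M_☉)) = 10^0.452 = 2.831

L/L_☉ ≈ 2.8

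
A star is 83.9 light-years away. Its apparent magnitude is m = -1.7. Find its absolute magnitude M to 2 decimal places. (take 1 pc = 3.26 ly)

d = 83.9 ly / 3.26 = 25.74 pc
5 log₁₀(d/10 pc) = 5 log₁₀(25.74) − 5 = 2.053
M = m − 5 log₁₀(d/10) = -1.7 − 2.053 = -3.753

M ≈ -3.75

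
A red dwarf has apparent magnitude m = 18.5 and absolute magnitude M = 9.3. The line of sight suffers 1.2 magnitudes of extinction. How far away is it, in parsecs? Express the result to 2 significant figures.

m − M = 5 log₁₀(d/10 pc) + A  ⇒  18.5 − (9.3) − 1.2 = 5 log₁₀(d/10)
8.000 = 5 log₁₀(d/10)
log₁₀ d = (m − M − A)/5 + 1 = 2.6000
d = 10^2.6000 = 398.1 pc

d ≈ 400 pc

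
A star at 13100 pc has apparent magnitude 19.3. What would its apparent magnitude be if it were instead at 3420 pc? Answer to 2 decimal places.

Flux ∝ 1/d², so Δm = 5 log₁₀(d₂/d₁) = 5 log₁₀(3420/13100) = -2.916
m₂ = m₁ + Δm = 19.3 + (-2.916) = 16.384

m ≈ 16.38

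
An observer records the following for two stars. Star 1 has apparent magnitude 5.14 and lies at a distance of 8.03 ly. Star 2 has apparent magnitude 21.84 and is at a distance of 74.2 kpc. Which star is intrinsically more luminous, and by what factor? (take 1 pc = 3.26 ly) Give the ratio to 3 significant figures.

Star 1: d = 8.03 ly / 3.26 = 2.463 pc
Star 1: M = m − 5 log₁₀ d + 5 = 5.14 − 5·0.3915 + 5 = 8.183
Star 2: d = 74.2 kpc = 74200 pc
Star 2: M = m − 5 log₁₀ d + 5 = 21.84 − 5·4.8704 + 5 = 2.488
ΔM = M_1 − M_2 = 8.183 − (2.488) = 5.695; smaller M is more luminous → Star 2.
L ratio = 10^(0.4 |ΔM|) = 10^2.278 = 189.6

Star 2 is more luminous, by a factor of 190.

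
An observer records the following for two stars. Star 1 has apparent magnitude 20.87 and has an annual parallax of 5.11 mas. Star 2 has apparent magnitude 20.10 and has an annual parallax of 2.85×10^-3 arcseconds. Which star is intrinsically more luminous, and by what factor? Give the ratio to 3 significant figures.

Star 2 is more luminous, by a factor of 6.53.

Star 1: p = 5.11 mas = 5.11×10^-3″ → d = 1/p = 195.7 pc
Star 1: M = m − 5 log₁₀ d + 5 = 20.87 − 5·2.2916 + 5 = 14.412
Star 2: d = 1/p = 1/2.85×10^-3″ = 350.9 pc
Star 2: M = m − 5 log₁₀ d + 5 = 20.10 − 5·2.5452 + 5 = 12.374
ΔM = M_1 − M_2 = 14.412 − (12.374) = 2.038; smaller M is more luminous → Star 2.
L ratio = 10^(0.4 |ΔM|) = 10^0.815 = 6.534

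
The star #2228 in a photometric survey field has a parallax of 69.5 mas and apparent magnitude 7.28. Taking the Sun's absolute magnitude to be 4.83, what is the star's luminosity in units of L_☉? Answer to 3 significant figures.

L/L_☉ ≈ 0.217

d = 1/p = 1000/69.5 mas = 14.39 pc
M = m − 5 log₁₀ d + 5 = 7.28 − 5·1.1580 + 5 = 6.490
M − M_☉ = 6.490 − 4.83 = 1.660
L/L_☉ = 10^(−0.4 × 1.660) = 0.2168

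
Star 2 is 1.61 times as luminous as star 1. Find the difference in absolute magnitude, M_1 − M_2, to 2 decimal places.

Pogson: ΔM = −2.5 log₁₀(ratio) = −2.5 log₁₀(1.61) = −2.5 × 0.2068 = -0.517
Star 2 is brighter so has the smaller magnitude: M_1 − M_2 is positive.

M_1 − M_2 ≈ 0.52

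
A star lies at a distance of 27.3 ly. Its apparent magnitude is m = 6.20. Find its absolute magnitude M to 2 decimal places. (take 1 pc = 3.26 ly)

M ≈ 6.59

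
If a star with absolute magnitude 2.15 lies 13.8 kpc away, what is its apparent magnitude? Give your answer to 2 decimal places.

d = 13.8 kpc = 13800 pc
m = M + 5 log₁₀ d − 5 = 2.15 + 5·4.1399 − 5 = 17.849

m ≈ 17.85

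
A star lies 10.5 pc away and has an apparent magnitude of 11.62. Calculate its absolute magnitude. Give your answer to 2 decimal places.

5 log₁₀(d/10 pc) = 5 log₁₀(10.50) − 5 = 0.106
M = m − 5 log₁₀(d/10) = 11.62 − 0.106 = 11.514

M ≈ 11.51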